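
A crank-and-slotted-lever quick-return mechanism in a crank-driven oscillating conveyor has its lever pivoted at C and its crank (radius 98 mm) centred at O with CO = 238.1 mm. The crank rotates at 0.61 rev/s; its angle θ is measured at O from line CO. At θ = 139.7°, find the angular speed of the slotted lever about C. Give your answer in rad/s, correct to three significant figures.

ω = 3.833 rad/s (from 0.61 rev/s).
Crank pin A relative to C: A = (d + r cosθ, r sinθ); lever angle φ = atan2(r sinθ, d + r cosθ).
Differentiating tanφ: φ̇ = rω(d cosθ + r)/(d² + r² + 2dr cosθ).
d² + r² + 2dr cosθ = |CA|² = 0.0307037 m²;  d cosθ + r = -0.083591 m.
|ω_lever| = |0.098·3.833·-0.083591| / 0.0307037 = 1.0226 rad/s.

1.02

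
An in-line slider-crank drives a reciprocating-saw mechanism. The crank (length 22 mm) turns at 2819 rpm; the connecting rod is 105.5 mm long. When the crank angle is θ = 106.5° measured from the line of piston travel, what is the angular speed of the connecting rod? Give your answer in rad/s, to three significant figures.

17.8

ω = 295.2 rad/s (converted from 2819 rpm).
The rod makes angle φ with the slider axis where L sinφ = r sinθ; differentiating, L cosφ·φ̇ = r ω cosθ.
L cosφ = √(L² − r² sin²θ) = 0.10337 m.
|ω_rod| = r ω |cosθ| / √(L² − r² sin²θ) = 0.022·295.2·0.28402/0.10337 = 17.844 rad/s.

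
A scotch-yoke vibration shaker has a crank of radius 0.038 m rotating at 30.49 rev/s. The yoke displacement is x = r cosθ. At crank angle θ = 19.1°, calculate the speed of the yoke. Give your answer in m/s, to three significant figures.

2.38

ω = 191.6 rad/s (from 30.49 rev/s).
x = r cosθ ⇒ ẋ = −rω sinθ.
|v| = rω|sinθ| = 0.038·191.6·|sin 19.1°| = 2.3821 m/s.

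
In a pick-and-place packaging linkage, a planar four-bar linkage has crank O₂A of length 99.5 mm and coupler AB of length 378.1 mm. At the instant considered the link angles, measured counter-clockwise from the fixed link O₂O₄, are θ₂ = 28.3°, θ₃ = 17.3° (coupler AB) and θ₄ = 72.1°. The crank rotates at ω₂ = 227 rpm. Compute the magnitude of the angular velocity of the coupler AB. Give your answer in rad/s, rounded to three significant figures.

5.30

ω₂ = 23.77 rad/s (from 227 rpm).
Differentiating the loop-closure r₂e^{iθ₂}+r₃e^{iθ₃}=r₁+r₄e^{iθ₄} gives r₂ω₂e^{iθ₂}+r₃ω₃e^{iθ₃}=r₄ω₄e^{iθ₄}.
Eliminating the other unknown: ω₃ = r₂ω₂ sin(θ₄−θ₂) / [r₃ sin(θ₃−θ₄)].
Numerator sine = +0.69214; denominator sine = -0.81714.
Result = 0.0995·23.77·(+0.69214) / (0.3781·(-0.81714)) = -5.2987 rad/s; magnitude 5.2987 rad/s.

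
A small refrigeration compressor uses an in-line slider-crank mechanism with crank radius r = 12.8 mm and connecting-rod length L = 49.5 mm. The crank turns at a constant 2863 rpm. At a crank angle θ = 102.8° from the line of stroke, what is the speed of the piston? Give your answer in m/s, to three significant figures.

3.52

ω = 2π·2863/60 = 299.8 rad/s
For an in-line slider-crank, x = r cosθ + √(L² − r² sin²θ), so v = −rω sinθ·[1 + r cosθ/√(L² − r² sin²θ)].
With r = 0.0128 m, L = 0.0495 m, θ = 102.8°: √(L² − r² sin²θ) = 0.0479 m.
v = −0.0128·299.8·0.97515·[1 + 0.0128·-0.22155/0.0479] = -3.5207 m/s.
|v| = 3.5207 m/s.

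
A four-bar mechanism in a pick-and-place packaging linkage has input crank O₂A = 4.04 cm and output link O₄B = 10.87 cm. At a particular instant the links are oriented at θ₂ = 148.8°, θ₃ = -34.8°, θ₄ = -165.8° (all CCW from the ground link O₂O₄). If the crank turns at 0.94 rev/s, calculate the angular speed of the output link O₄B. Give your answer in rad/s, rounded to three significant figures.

0.183

ω₂ = 5.906 rad/s (from 0.94 rev/s).
Differentiating the loop-closure r₂e^{iθ₂}+r₃e^{iθ₃}=r₁+r₄e^{iθ₄} gives r₂ω₂e^{iθ₂}+r₃ω₃e^{iθ₃}=r₄ω₄e^{iθ₄}.
Eliminating the other unknown: ω₄ = r₂ω₂ sin(θ₂−θ₃) / [r₄ sin(θ₄−θ₃)].
Numerator sine = -0.06279; denominator sine = -0.75471.
Result = 0.0404·5.906·(-0.06279) / (0.1087·(-0.75471)) = +0.18263 rad/s; magnitude 0.18263 rad/s.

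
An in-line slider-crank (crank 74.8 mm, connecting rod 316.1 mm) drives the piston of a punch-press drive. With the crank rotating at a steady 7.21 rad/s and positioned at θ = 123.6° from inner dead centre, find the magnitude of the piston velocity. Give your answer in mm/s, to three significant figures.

ω = 7.21 rad/s
For an in-line slider-crank, x = r cosθ + √(L² − r² sin²θ), so v = −rω sinθ·[1 + r cosθ/√(L² − r² sin²θ)].
With r = 0.0748 m, L = 0.3161 m, θ = 123.6°: √(L² − r² sin²θ) = 0.3099 m.
v = −0.0748·7.21·0.83292·[1 + 0.0748·-0.55339/0.3099] = -0.3892 m/s.
|v| = 0.3892 m/s = 389.2 mm/s.

389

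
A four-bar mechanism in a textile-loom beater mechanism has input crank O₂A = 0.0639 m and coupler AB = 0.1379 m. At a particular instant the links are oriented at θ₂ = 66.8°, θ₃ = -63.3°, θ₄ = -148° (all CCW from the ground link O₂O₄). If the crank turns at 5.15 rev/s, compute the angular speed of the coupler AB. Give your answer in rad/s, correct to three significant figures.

ω₂ = 32.36 rad/s (from 5.15 rev/s).
Differentiating the loop-closure r₂e^{iθ₂}+r₃e^{iθ₃}=r₁+r₄e^{iθ₄} gives r₂ω₂e^{iθ₂}+r₃ω₃e^{iθ₃}=r₄ω₄e^{iθ₄}.
Eliminating the other unknown: ω₃ = r₂ω₂ sin(θ₄−θ₂) / [r₃ sin(θ₃−θ₄)].
Numerator sine = +0.57071; denominator sine = +0.99572.
Result = 0.0639·32.36·(+0.57071) / (0.1379·(+0.99572)) = +8.5941 rad/s; magnitude 8.5941 rad/s.

8.59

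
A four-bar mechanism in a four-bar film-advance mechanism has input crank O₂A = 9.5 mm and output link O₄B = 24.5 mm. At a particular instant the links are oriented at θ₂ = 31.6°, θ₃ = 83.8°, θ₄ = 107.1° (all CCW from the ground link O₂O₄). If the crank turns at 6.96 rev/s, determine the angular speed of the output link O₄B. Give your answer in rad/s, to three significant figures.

33.9

ω₂ = 43.73 rad/s (from 6.96 rev/s).
Differentiating the loop-closure r₂e^{iθ₂}+r₃e^{iθ₃}=r₁+r₄e^{iθ₄} gives r₂ω₂e^{iθ₂}+r₃ω₃e^{iθ₃}=r₄ω₄e^{iθ₄}.
Eliminating the other unknown: ω₄ = r₂ω₂ sin(θ₂−θ₃) / [r₄ sin(θ₄−θ₃)].
Numerator sine = -0.79016; denominator sine = +0.39555.
Result = 0.0095·43.73·(-0.79016) / (0.0245·(+0.39555)) = -33.874 rad/s; magnitude 33.874 rad/s.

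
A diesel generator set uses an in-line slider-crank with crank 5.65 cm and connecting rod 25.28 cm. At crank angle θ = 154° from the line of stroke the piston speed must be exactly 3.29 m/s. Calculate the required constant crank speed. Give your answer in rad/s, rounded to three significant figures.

166

For an in-line slider-crank, |v_piston| = rω|sinθ|·[1 + r cosθ/√(L² − r² sin²θ)].
With r = 0.0565 m, L = 0.2528 m, θ = 154°: the bracketed kinematic factor |dx/dθ| = 0.019769 m.
ω = v/|dx/dθ| = 3.29/0.019769 = 166.43 rad/s.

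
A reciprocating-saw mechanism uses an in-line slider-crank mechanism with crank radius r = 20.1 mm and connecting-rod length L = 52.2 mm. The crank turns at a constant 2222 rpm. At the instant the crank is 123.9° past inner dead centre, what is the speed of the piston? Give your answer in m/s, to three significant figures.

3.00

ω = 2π·2222/60 = 232.7 rad/s
For an in-line slider-crank, x = r cosθ + √(L² − r² sin²θ), so v = −rω sinθ·[1 + r cosθ/√(L² − r² sin²θ)].
With r = 0.0201 m, L = 0.0522 m, θ = 123.9°: √(L² − r² sin²θ) = 0.049462 m.
v = −0.0201·232.7·0.83001·[1 + 0.0201·-0.55775/0.049462] = -3.0021 m/s.
|v| = 3.0021 m/s.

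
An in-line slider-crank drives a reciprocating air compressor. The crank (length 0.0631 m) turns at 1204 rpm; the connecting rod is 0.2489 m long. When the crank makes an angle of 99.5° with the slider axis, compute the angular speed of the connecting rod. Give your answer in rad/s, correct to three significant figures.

5.45

ω = 126.1 rad/s (converted from 1204 rpm).
The rod makes angle φ with the slider axis where L sinφ = r sinθ; differentiating, L cosφ·φ̇ = r ω cosθ.
L cosφ = √(L² − r² sin²θ) = 0.24099 m.
|ω_rod| = r ω |cosθ| / √(L² − r² sin²θ) = 0.0631·126.1·0.16505/0.24099 = 5.4486 rad/s.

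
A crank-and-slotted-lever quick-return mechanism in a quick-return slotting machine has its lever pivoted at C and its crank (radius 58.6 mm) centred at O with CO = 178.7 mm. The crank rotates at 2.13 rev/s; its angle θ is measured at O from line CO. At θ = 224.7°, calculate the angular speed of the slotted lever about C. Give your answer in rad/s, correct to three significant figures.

ω = 13.38 rad/s (from 2.13 rev/s).
Crank pin A relative to C: A = (d + r cosθ, r sinθ); lever angle φ = atan2(r sinθ, d + r cosθ).
Differentiating tanφ: φ̇ = rω(d cosθ + r)/(d² + r² + 2dr cosθ).
d² + r² + 2dr cosθ = |CA|² = 0.0204809 m²;  d cosθ + r = -0.06842 m.
|ω_lever| = |0.0586·13.38·-0.06842| / 0.0204809 = 2.6199 rad/s.

2.62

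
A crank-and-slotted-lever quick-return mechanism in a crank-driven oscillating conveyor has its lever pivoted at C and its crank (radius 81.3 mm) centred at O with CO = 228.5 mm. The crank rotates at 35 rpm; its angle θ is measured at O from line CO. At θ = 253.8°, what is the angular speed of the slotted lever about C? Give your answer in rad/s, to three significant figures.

ω = 3.665 rad/s (from 35 rpm).
Crank pin A relative to C: A = (d + r cosθ, r sinθ); lever angle φ = atan2(r sinθ, d + r cosθ).
Differentiating tanφ: φ̇ = rω(d cosθ + r)/(d² + r² + 2dr cosθ).
d² + r² + 2dr cosθ = |CA|² = 0.0484563 m²;  d cosθ + r = +0.017551 m.
|ω_lever| = |0.0813·3.665·+0.017551| / 0.0484563 = 0.10793 rad/s.

0.108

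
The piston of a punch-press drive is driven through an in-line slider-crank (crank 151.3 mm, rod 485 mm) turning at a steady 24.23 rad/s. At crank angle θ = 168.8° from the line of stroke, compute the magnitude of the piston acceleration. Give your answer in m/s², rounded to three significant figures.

61.4

ω = 24.23 rad/s
x(θ) = r cosθ + √(L² − r² sin²θ); with ω constant, a = ω²·d²x/dθ².
d²x/dθ² = −r cosθ − r²(cos2θ)/√u − r⁴ sin²2θ/(4u^{3/2}),  u = L² − r² sin²θ = 0.234361 m².
Substituting r = 0.1513 m, L = 0.485 m, θ = 168.8°: d²x/dθ² = +0.10453 m.
a = ω²·d²x/dθ² = (24.23)²·(+0.10453) = +61.37 m/s²;  |a| = 61.37 m/s².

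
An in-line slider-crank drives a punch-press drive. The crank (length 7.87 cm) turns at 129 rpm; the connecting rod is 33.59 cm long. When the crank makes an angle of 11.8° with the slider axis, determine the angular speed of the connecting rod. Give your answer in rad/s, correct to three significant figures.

ω = 13.51 rad/s (converted from 129 rpm).
The rod makes angle φ with the slider axis where L sinφ = r sinθ; differentiating, L cosφ·φ̇ = r ω cosθ.
L cosφ = √(L² − r² sin²θ) = 0.33551 m.
|ω_rod| = r ω |cosθ| / √(L² − r² sin²θ) = 0.0787·13.51·0.97887/0.33551 = 3.1017 rad/s.

3.10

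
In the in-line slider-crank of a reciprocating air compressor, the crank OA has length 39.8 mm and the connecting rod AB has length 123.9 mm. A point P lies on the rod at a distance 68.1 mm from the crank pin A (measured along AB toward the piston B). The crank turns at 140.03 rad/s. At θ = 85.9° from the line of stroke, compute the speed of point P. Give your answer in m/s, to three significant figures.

5.64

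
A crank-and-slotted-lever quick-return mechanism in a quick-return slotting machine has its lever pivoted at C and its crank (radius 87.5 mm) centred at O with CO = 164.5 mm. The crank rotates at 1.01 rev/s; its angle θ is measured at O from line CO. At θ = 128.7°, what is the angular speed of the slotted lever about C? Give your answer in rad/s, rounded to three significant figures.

ω = 6.346 rad/s (from 1.01 rev/s).
Crank pin A relative to C: A = (d + r cosθ, r sinθ); lever angle φ = atan2(r sinθ, d + r cosθ).
Differentiating tanφ: φ̇ = rω(d cosθ + r)/(d² + r² + 2dr cosθ).
d² + r² + 2dr cosθ = |CA|² = 0.0167173 m²;  d cosθ + r = -0.015352 m.
|ω_lever| = |0.0875·6.346·-0.015352| / 0.0167173 = 0.50994 rad/s.

0.510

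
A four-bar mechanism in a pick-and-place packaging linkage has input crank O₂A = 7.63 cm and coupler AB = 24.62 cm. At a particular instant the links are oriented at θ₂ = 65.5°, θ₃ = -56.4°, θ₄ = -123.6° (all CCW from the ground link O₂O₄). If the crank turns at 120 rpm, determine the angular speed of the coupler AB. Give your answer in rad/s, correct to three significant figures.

0.668

ω₂ = 12.57 rad/s (from 120 rpm).
Differentiating the loop-closure r₂e^{iθ₂}+r₃e^{iθ₃}=r₁+r₄e^{iθ₄} gives r₂ω₂e^{iθ₂}+r₃ω₃e^{iθ₃}=r₄ω₄e^{iθ₄}.
Eliminating the other unknown: ω₃ = r₂ω₂ sin(θ₄−θ₂) / [r₃ sin(θ₃−θ₄)].
Numerator sine = +0.15816; denominator sine = +0.92186.
Result = 0.0763·12.57·(+0.15816) / (0.2462·(+0.92186)) = +0.66815 rad/s; magnitude 0.66815 rad/s.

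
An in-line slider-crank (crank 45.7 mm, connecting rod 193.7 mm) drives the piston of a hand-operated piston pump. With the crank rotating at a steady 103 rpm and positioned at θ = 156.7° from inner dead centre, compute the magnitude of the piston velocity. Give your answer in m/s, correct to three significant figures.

0.153

ω = 2π·103/60 = 10.79 rad/s
For an in-line slider-crank, x = r cosθ + √(L² − r² sin²θ), so v = −rω sinθ·[1 + r cosθ/√(L² − r² sin²θ)].
With r = 0.0457 m, L = 0.1937 m, θ = 156.7°: √(L² − r² sin²θ) = 0.19285 m.
v = −0.0457·10.79·0.39555·[1 + 0.0457·-0.91845/0.19285] = -0.15254 m/s.
|v| = 0.15254 m/s.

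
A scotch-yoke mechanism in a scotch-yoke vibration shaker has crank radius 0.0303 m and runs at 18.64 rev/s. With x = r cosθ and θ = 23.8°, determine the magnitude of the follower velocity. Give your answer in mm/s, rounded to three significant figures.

1430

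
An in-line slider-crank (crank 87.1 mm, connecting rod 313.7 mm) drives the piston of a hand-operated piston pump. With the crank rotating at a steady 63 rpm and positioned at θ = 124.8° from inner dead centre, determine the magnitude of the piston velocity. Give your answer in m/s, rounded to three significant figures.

0.395

ω = 2π·63/60 = 6.597 rad/s
For an in-line slider-crank, x = r cosθ + √(L² − r² sin²θ), so v = −rω sinθ·[1 + r cosθ/√(L² − r² sin²θ)].
With r = 0.0871 m, L = 0.3137 m, θ = 124.8°: √(L² − r² sin²θ) = 0.30544 m.
v = −0.0871·6.597·0.82115·[1 + 0.0871·-0.57071/0.30544] = -0.39506 m/s.
|v| = 0.39506 m/s.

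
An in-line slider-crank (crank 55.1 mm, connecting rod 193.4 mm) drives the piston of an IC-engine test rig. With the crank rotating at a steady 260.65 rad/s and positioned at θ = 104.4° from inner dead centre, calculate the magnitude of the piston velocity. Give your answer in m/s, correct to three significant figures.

12.9

ω = 260.6 rad/s
For an in-line slider-crank, x = r cosθ + √(L² − r² sin²θ), so v = −rω sinθ·[1 + r cosθ/√(L² − r² sin²θ)].
With r = 0.0551 m, L = 0.1934 m, θ = 104.4°: √(L² − r² sin²θ) = 0.18589 m.
v = −0.0551·260.6·0.96858·[1 + 0.0551·-0.24869/0.18589] = -12.885 m/s.
|v| = 12.885 m/s.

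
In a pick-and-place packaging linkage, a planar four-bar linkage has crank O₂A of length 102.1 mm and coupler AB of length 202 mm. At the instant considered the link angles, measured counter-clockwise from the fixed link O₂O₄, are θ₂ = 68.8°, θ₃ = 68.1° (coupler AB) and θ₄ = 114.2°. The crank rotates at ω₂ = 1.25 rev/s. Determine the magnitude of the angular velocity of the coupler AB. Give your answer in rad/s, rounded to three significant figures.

ω₂ = 7.854 rad/s (from 1.25 rev/s).
Differentiating the loop-closure r₂e^{iθ₂}+r₃e^{iθ₃}=r₁+r₄e^{iθ₄} gives r₂ω₂e^{iθ₂}+r₃ω₃e^{iθ₃}=r₄ω₄e^{iθ₄}.
Eliminating the other unknown: ω₃ = r₂ω₂ sin(θ₄−θ₂) / [r₃ sin(θ₃−θ₄)].
Numerator sine = +0.71203; denominator sine = -0.72055.
Result = 0.1021·7.854·(+0.71203) / (0.202·(-0.72055)) = -3.9228 rad/s; magnitude 3.9228 rad/s.

3.92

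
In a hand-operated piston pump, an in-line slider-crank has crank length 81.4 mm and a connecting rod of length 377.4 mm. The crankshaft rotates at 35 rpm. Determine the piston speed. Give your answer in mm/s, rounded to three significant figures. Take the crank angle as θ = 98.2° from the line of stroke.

286

ω = 2π·35/60 = 3.665 rad/s
For an in-line slider-crank, x = r cosθ + √(L² − r² sin²θ), so v = −rω sinθ·[1 + r cosθ/√(L² − r² sin²θ)].
With r = 0.0814 m, L = 0.3774 m, θ = 98.2°: √(L² − r² sin²θ) = 0.3687 m.
v = −0.0814·3.665·0.98978·[1 + 0.0814·-0.14263/0.3687] = -0.286 m/s.
|v| = 0.286 m/s = 286 mm/s.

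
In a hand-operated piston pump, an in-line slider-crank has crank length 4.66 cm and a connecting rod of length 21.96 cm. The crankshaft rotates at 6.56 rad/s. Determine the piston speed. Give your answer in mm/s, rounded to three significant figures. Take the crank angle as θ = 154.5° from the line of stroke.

ω = 6.56 rad/s
For an in-line slider-crank, x = r cosθ + √(L² − r² sin²θ), so v = −rω sinθ·[1 + r cosθ/√(L² − r² sin²θ)].
With r = 0.0466 m, L = 0.2196 m, θ = 154.5°: √(L² − r² sin²θ) = 0.21868 m.
v = −0.0466·6.56·0.43051·[1 + 0.0466·-0.90259/0.21868] = -0.10629 m/s.
|v| = 0.10629 m/s = 106.29 mm/s.

106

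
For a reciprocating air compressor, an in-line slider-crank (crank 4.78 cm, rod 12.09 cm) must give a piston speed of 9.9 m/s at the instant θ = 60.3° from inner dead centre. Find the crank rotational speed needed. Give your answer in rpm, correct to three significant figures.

1880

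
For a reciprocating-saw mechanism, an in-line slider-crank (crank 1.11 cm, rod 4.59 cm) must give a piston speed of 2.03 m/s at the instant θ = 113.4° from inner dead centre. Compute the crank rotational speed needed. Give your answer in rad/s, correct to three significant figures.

221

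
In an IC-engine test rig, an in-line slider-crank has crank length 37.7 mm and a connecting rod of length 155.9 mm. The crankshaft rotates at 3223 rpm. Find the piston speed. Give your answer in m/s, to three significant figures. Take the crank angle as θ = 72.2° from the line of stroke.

ω = 2π·3223/60 = 337.5 rad/s
For an in-line slider-crank, x = r cosθ + √(L² − r² sin²θ), so v = −rω sinθ·[1 + r cosθ/√(L² − r² sin²θ)].
With r = 0.0377 m, L = 0.1559 m, θ = 72.2°: √(L² − r² sin²θ) = 0.15171 m.
v = −0.0377·337.5·0.95213·[1 + 0.0377·0.30570/0.15171] = -13.035 m/s.
|v| = 13.035 m/s.

13.0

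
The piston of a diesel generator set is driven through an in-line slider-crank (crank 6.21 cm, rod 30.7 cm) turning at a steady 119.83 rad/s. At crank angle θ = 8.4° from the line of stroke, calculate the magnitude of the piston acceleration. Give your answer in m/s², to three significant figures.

1060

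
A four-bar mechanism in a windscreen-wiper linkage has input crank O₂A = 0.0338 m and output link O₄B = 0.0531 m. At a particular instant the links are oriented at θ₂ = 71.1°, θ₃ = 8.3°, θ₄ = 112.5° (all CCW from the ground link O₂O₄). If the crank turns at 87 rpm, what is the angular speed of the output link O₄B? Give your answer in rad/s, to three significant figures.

5.32

ω₂ = 9.111 rad/s (from 87 rpm).
Differentiating the loop-closure r₂e^{iθ₂}+r₃e^{iθ₃}=r₁+r₄e^{iθ₄} gives r₂ω₂e^{iθ₂}+r₃ω₃e^{iθ₃}=r₄ω₄e^{iθ₄}.
Eliminating the other unknown: ω₄ = r₂ω₂ sin(θ₂−θ₃) / [r₄ sin(θ₄−θ₃)].
Numerator sine = +0.88942; denominator sine = +0.96945.
Result = 0.0338·9.111·(+0.88942) / (0.0531·(+0.96945)) = +5.3205 rad/s; magnitude 5.3205 rad/s.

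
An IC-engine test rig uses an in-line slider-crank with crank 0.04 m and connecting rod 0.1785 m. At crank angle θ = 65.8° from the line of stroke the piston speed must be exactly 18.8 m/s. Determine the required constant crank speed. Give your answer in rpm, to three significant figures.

For an in-line slider-crank, |v_piston| = rω|sinθ|·[1 + r cosθ/√(L² − r² sin²θ)].
With r = 0.04 m, L = 0.1785 m, θ = 65.8°: the bracketed kinematic factor |dx/dθ| = 0.039909 m.
ω = v/|dx/dθ| = 18.8/0.039909 = 471.08 rad/s.
N = 60ω/(2π) = 4498.5 rpm.

4500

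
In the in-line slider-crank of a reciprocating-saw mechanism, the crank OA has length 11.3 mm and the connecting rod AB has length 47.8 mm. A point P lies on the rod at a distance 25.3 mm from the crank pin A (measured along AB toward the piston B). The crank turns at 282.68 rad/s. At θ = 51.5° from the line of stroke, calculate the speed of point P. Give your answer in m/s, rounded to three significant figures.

2.86

ω = 282.7 rad/s.  Crank-pin speed |V_A| = rω = 3.1943 m/s, perpendicular to OA.
Rod angle: sinφ = −(r/L) sinθ ⇒ φ = -10.662°; ω_rod = −rω cosθ/√(L²−r²sin²θ) = -42.331 rad/s.
V_P = V_A + ω_rod × AP, with AP = 0.0253 m along the rod.
Components: V_Px = −rω sinθ − a·ω_rod·sinφ = -2.698 m/s;  V_Py = rω cosθ + a·ω_rod·cosφ = +0.936 m/s.
|V_P| = √(V_Px² + V_Py²) = 2.8558 m/s.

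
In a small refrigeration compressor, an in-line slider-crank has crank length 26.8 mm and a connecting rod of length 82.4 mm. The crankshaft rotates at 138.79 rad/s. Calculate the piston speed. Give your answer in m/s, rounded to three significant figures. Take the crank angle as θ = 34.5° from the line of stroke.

ω = 138.8 rad/s
For an in-line slider-crank, x = r cosθ + √(L² − r² sin²θ), so v = −rω sinθ·[1 + r cosθ/√(L² − r² sin²θ)].
With r = 0.0268 m, L = 0.0824 m, θ = 34.5°: √(L² − r² sin²θ) = 0.08099 m.
v = −0.0268·138.8·0.56641·[1 + 0.0268·0.82413/0.08099] = -2.6813 m/s.
|v| = 2.6813 m/s.

2.68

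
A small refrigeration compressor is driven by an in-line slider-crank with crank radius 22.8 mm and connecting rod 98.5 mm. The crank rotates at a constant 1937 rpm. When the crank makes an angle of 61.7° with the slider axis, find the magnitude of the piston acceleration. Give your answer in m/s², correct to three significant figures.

325

ω = 2π·1937/60 = 202.8 rad/s
x(θ) = r cosθ + √(L² − r² sin²θ); with ω constant, a = ω²·d²x/dθ².
d²x/dθ² = −r cosθ − r²(cos2θ)/√u − r⁴ sin²2θ/(4u^{3/2}),  u = L² − r² sin²θ = 0.00929925 m².
Substituting r = 0.0228 m, L = 0.0985 m, θ = 61.7°: d²x/dθ² = -0.0078942 m.
a = ω²·d²x/dθ² = (202.8)²·(-0.0078942) = -324.81 m/s²;  |a| = 324.81 m/s².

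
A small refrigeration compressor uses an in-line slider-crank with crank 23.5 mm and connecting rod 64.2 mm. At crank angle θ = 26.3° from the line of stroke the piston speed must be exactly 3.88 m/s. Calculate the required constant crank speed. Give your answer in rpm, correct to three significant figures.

2670

For an in-line slider-crank, |v_piston| = rω|sinθ|·[1 + r cosθ/√(L² − r² sin²θ)].
With r = 0.0235 m, L = 0.0642 m, θ = 26.3°: the bracketed kinematic factor |dx/dθ| = 0.013875 m.
ω = v/|dx/dθ| = 3.88/0.013875 = 279.64 rad/s.
N = 60ω/(2π) = 2670.4 rpm.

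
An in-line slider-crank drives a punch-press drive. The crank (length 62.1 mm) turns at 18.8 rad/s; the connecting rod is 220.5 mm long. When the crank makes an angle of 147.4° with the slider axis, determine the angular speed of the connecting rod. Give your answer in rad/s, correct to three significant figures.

ω = 18.8 rad/s
The rod makes angle φ with the slider axis where L sinφ = r sinθ; differentiating, L cosφ·φ̇ = r ω cosθ.
L cosφ = √(L² − r² sin²θ) = 0.21795 m.
|ω_rod| = r ω |cosθ| / √(L² − r² sin²θ) = 0.0621·18.8·0.84245/0.21795 = 4.5128 rad/s.

4.51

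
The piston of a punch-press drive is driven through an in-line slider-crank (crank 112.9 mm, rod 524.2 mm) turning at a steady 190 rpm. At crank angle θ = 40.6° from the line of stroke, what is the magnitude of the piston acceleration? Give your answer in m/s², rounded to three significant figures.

35.5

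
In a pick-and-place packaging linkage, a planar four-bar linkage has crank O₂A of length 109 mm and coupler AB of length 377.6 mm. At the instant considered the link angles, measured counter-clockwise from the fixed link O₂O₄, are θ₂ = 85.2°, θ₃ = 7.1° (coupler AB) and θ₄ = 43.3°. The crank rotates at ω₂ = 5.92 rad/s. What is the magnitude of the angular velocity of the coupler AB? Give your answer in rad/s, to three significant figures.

1.93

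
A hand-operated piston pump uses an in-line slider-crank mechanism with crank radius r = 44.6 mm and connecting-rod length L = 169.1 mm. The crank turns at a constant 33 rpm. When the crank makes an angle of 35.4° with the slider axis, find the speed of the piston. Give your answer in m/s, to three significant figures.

0.109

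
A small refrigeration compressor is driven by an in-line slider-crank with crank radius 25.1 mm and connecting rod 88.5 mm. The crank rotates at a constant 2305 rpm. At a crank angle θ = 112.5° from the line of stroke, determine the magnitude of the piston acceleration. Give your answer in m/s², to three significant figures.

ω = 2π·2305/60 = 241.4 rad/s
x(θ) = r cosθ + √(L² − r² sin²θ); with ω constant, a = ω²·d²x/dθ².
d²x/dθ² = −r cosθ − r²(cos2θ)/√u − r⁴ sin²2θ/(4u^{3/2}),  u = L² − r² sin²θ = 0.0072945 m².
Substituting r = 0.0251 m, L = 0.0885 m, θ = 112.5°: d²x/dθ² = +0.014742 m.
a = ω²·d²x/dθ² = (241.4)²·(+0.014742) = +858.91 m/s²;  |a| = 858.91 m/s².

859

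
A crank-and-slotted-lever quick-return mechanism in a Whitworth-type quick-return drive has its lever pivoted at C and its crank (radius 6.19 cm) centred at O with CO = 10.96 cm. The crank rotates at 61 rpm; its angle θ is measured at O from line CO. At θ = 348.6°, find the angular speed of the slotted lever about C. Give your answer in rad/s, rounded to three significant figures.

2.30

ω = 6.388 rad/s (from 61 rpm).
Crank pin A relative to C: A = (d + r cosθ, r sinθ); lever angle φ = atan2(r sinθ, d + r cosθ).
Differentiating tanφ: φ̇ = rω(d cosθ + r)/(d² + r² + 2dr cosθ).
d² + r² + 2dr cosθ = |CA|² = 0.0291446 m²;  d cosθ + r = +0.16934 m.
|ω_lever| = |0.0619·6.388·+0.16934| / 0.0291446 = 2.2974 rad/s.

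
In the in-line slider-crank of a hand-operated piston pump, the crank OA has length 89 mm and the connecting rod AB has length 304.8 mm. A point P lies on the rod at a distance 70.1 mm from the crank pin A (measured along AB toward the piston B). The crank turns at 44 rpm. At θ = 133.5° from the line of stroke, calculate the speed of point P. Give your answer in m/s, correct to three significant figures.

0.357

ω = 4.608 rad/s.  Crank-pin speed |V_A| = rω = 0.41008 m/s, perpendicular to OA.
Rod angle: sinφ = −(r/L) sinθ ⇒ φ = -12.228°; ω_rod = −rω cosθ/√(L²−r²sin²θ) = +0.94762 rad/s.
V_P = V_A + ω_rod × AP, with AP = 0.0701 m along the rod.
Components: V_Px = −rω sinθ − a·ω_rod·sinφ = -0.28339 m/s;  V_Py = rω cosθ + a·ω_rod·cosφ = -0.21736 m/s.
|V_P| = √(V_Px² + V_Py²) = 0.35715 m/s.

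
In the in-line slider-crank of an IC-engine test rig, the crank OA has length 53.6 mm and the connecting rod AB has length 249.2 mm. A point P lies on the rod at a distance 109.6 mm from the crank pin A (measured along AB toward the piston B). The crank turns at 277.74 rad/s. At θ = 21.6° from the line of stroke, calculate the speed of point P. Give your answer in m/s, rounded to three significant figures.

9.78

ω = 277.7 rad/s.  Crank-pin speed |V_A| = rω = 14.887 m/s, perpendicular to OA.
Rod angle: sinφ = −(r/L) sinθ ⇒ φ = -4.541°; ω_rod = −rω cosθ/√(L²−r²sin²θ) = -55.718 rad/s.
V_P = V_A + ω_rod × AP, with AP = 0.1096 m along the rod.
Components: V_Px = −rω sinθ − a·ω_rod·sinφ = -5.9637 m/s;  V_Py = rω cosθ + a·ω_rod·cosφ = +7.7539 m/s.
|V_P| = √(V_Px² + V_Py²) = 9.7821 m/s.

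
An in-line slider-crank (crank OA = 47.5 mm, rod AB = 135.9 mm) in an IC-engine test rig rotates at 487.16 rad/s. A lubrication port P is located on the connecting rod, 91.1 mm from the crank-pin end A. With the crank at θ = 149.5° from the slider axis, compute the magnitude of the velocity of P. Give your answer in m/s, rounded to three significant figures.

ω = 487.2 rad/s.  Crank-pin speed |V_A| = rω = 23.14 m/s, perpendicular to OA.
Rod angle: sinφ = −(r/L) sinθ ⇒ φ = -10.218°; ω_rod = −rω cosθ/√(L²−r²sin²θ) = +149.08 rad/s.
V_P = V_A + ω_rod × AP, with AP = 0.0911 m along the rod.
Components: V_Px = −rω sinθ − a·ω_rod·sinφ = -9.3353 m/s;  V_Py = rω cosθ + a·ω_rod·cosφ = -6.5727 m/s.
|V_P| = √(V_Px² + V_Py²) = 11.417 m/s.

11.4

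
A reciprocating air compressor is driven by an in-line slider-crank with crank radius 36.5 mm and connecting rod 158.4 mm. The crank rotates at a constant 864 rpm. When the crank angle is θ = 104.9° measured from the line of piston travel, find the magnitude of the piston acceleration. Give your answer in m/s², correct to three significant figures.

ω = 2π·864/60 = 90.48 rad/s
x(θ) = r cosθ + √(L² − r² sin²θ); with ω constant, a = ω²·d²x/dθ².
d²x/dθ² = −r cosθ − r²(cos2θ)/√u − r⁴ sin²2θ/(4u^{3/2}),  u = L² − r² sin²θ = 0.0238464 m².
Substituting r = 0.0365 m, L = 0.1584 m, θ = 104.9°: d²x/dθ² = +0.016842 m.
a = ω²·d²x/dθ² = (90.48)²·(+0.016842) = +137.87 m/s²;  |a| = 137.87 m/s².

138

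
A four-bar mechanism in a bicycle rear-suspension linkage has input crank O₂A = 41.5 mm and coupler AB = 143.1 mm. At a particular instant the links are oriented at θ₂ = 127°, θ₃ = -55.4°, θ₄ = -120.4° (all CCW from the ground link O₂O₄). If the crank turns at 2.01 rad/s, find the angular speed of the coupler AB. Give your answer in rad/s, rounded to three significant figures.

ω₂ = 2.01 rad/s
Differentiating the loop-closure r₂e^{iθ₂}+r₃e^{iθ₃}=r₁+r₄e^{iθ₄} gives r₂ω₂e^{iθ₂}+r₃ω₃e^{iθ₃}=r₄ω₄e^{iθ₄}.
Eliminating the other unknown: ω₃ = r₂ω₂ sin(θ₄−θ₂) / [r₃ sin(θ₃−θ₄)].
Numerator sine = +0.92321; denominator sine = +0.90631.
Result = 0.0415·2.01·(+0.92321) / (0.1431·(+0.90631)) = +0.59379 rad/s; magnitude 0.59379 rad/s.

0.594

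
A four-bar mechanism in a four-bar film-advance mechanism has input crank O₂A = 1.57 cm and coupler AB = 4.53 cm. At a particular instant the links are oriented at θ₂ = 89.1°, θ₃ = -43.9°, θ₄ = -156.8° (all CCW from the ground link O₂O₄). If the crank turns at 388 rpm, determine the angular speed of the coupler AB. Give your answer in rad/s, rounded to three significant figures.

14.0

ω₂ = 40.63 rad/s (from 388 rpm).
Differentiating the loop-closure r₂e^{iθ₂}+r₃e^{iθ₃}=r₁+r₄e^{iθ₄} gives r₂ω₂e^{iθ₂}+r₃ω₃e^{iθ₃}=r₄ω₄e^{iθ₄}.
Eliminating the other unknown: ω₃ = r₂ω₂ sin(θ₄−θ₂) / [r₃ sin(θ₃−θ₄)].
Numerator sine = +0.91283; denominator sine = +0.92119.
Result = 0.0157·40.63·(+0.91283) / (0.0453·(+0.92119)) = +13.954 rad/s; magnitude 13.954 rad/s.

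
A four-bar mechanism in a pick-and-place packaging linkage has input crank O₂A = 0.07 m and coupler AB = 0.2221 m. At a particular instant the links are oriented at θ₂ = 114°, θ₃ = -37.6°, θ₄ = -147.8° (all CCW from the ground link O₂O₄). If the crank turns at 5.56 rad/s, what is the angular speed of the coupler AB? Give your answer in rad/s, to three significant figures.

1.85

ω₂ = 5.56 rad/s
Differentiating the loop-closure r₂e^{iθ₂}+r₃e^{iθ₃}=r₁+r₄e^{iθ₄} gives r₂ω₂e^{iθ₂}+r₃ω₃e^{iθ₃}=r₄ω₄e^{iθ₄}.
Eliminating the other unknown: ω₃ = r₂ω₂ sin(θ₄−θ₂) / [r₃ sin(θ₃−θ₄)].
Numerator sine = +0.98978; denominator sine = +0.93849.
Result = 0.07·5.56·(+0.98978) / (0.2221·(+0.93849)) = +1.8481 rad/s; magnitude 1.8481 rad/s.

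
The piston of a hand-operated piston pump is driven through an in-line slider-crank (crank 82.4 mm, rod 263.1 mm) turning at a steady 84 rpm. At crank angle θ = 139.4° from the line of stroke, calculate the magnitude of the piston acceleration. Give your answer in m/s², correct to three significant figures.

ω = 2π·84/60 = 8.796 rad/s
x(θ) = r cosθ + √(L² − r² sin²θ); with ω constant, a = ω²·d²x/dθ².
d²x/dθ² = −r cosθ − r²(cos2θ)/√u − r⁴ sin²2θ/(4u^{3/2}),  u = L² − r² sin²θ = 0.0663461 m².
Substituting r = 0.0824 m, L = 0.2631 m, θ = 139.4°: d²x/dθ² = +0.057873 m.
a = ω²·d²x/dθ² = (8.796)²·(+0.057873) = +4.478 m/s²;  |a| = 4.478 m/s².

4.48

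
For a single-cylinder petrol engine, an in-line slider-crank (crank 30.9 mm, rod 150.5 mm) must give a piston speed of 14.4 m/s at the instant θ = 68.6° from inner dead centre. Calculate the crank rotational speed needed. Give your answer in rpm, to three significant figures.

For an in-line slider-crank, |v_piston| = rω|sinθ|·[1 + r cosθ/√(L² − r² sin²θ)].
With r = 0.0309 m, L = 0.1505 m, θ = 68.6°: the bracketed kinematic factor |dx/dθ| = 0.030965 m.
ω = v/|dx/dθ| = 14.4/0.030965 = 465.04 rad/s.
N = 60ω/(2π) = 4440.8 rpm.

4440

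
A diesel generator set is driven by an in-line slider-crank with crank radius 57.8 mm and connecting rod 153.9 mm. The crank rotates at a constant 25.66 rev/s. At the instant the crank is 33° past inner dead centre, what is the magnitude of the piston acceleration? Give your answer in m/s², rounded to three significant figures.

ω = 2π·25.7 = 161.2 rad/s
x(θ) = r cosθ + √(L² − r² sin²θ); with ω constant, a = ω²·d²x/dθ².
d²x/dθ² = −r cosθ − r²(cos2θ)/√u − r⁴ sin²2θ/(4u^{3/2}),  u = L² − r² sin²θ = 0.0226942 m².
Substituting r = 0.0578 m, L = 0.1539 m, θ = 33°: d²x/dθ² = -0.058176 m.
a = ω²·d²x/dθ² = (161.2)²·(-0.058176) = -1512.2 m/s²;  |a| = 1512.2 m/s².

1510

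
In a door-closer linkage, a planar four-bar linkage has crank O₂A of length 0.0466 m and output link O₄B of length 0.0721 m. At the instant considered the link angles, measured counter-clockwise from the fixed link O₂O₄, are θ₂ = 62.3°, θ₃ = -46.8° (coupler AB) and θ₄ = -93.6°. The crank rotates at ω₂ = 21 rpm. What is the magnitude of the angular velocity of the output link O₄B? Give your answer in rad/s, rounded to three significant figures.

1.84

ω₂ = 2.199 rad/s (from 21 rpm).
Differentiating the loop-closure r₂e^{iθ₂}+r₃e^{iθ₃}=r₁+r₄e^{iθ₄} gives r₂ω₂e^{iθ₂}+r₃ω₃e^{iθ₃}=r₄ω₄e^{iθ₄}.
Eliminating the other unknown: ω₄ = r₂ω₂ sin(θ₂−θ₃) / [r₄ sin(θ₄−θ₃)].
Numerator sine = +0.94495; denominator sine = -0.72897.
Result = 0.0466·2.199·(+0.94495) / (0.0721·(-0.72897)) = -1.8425 rad/s; magnitude 1.8425 rad/s.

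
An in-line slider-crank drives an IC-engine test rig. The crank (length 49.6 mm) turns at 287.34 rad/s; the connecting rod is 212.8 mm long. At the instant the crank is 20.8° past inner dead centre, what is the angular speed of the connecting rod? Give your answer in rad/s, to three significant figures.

62.8

ω = 287.3 rad/s
The rod makes angle φ with the slider axis where L sinφ = r sinθ; differentiating, L cosφ·φ̇ = r ω cosθ.
L cosφ = √(L² − r² sin²θ) = 0.21207 m.
|ω_rod| = r ω |cosθ| / √(L² − r² sin²θ) = 0.0496·287.3·0.93483/0.21207 = 62.825 rad/s.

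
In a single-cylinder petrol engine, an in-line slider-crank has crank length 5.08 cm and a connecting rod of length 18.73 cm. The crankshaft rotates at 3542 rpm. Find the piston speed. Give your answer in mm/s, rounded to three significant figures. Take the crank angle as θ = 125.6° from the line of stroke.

ω = 2π·3542/60 = 370.9 rad/s
For an in-line slider-crank, x = r cosθ + √(L² − r² sin²θ), so v = −rω sinθ·[1 + r cosθ/√(L² − r² sin²θ)].
With r = 0.0508 m, L = 0.1873 m, θ = 125.6°: √(L² − r² sin²θ) = 0.18269 m.
v = −0.0508·370.9·0.81310·[1 + 0.0508·-0.58212/0.18269] = -12.841 m/s.
|v| = 12.841 m/s = 12841 mm/s.

12800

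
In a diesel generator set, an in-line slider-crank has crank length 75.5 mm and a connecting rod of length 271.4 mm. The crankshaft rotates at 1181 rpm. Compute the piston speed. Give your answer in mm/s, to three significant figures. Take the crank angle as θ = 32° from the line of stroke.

ω = 2π·1181/60 = 123.7 rad/s
For an in-line slider-crank, x = r cosθ + √(L² − r² sin²θ), so v = −rω sinθ·[1 + r cosθ/√(L² − r² sin²θ)].
With r = 0.0755 m, L = 0.2714 m, θ = 32°: √(L² − r² sin²θ) = 0.26843 m.
v = −0.0755·123.7·0.52992·[1 + 0.0755·0.84805/0.26843] = -6.1283 m/s.
|v| = 6.1283 m/s = 6128.3 mm/s.

6130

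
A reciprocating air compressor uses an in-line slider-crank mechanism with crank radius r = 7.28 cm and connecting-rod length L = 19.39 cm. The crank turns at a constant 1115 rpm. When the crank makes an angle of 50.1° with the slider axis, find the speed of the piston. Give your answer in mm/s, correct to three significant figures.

ω = 2π·1115/60 = 116.8 rad/s
For an in-line slider-crank, x = r cosθ + √(L² − r² sin²θ), so v = −rω sinθ·[1 + r cosθ/√(L² − r² sin²θ)].
With r = 0.0728 m, L = 0.1939 m, θ = 50.1°: √(L² − r² sin²θ) = 0.18568 m.
v = −0.0728·116.8·0.76717·[1 + 0.0728·0.64145/0.18568] = -8.1612 m/s.
|v| = 8.1612 m/s = 8161.2 mm/s.

8160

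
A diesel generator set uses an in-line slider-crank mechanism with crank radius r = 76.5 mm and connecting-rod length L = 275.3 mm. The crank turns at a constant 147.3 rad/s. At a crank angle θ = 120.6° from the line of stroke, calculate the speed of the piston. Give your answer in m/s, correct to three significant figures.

8.29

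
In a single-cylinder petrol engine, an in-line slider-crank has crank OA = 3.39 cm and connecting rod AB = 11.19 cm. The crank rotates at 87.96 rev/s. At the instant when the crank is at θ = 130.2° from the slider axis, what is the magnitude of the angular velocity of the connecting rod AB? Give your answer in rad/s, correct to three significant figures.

111

ω = 552.7 rad/s (converted from 87.96 rev/s).
The rod makes angle φ with the slider axis where L sinφ = r sinθ; differentiating, L cosφ·φ̇ = r ω cosθ.
L cosφ = √(L² − r² sin²θ) = 0.10886 m.
|ω_rod| = r ω |cosθ| / √(L² − r² sin²θ) = 0.0339·552.7·0.64546/0.10886 = 111.08 rad/s.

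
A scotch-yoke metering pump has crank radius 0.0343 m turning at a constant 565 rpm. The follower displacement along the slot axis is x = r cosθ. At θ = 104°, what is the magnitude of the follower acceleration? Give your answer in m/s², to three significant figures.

29.0

ω = 59.17 rad/s (from 565 rpm).
x = r cosθ ⇒ ẍ = −rω² cosθ (ω constant).
|a| = rω²|cosθ| = 0.0343·(59.17)²·|cos 104°| = 29.048 m/s².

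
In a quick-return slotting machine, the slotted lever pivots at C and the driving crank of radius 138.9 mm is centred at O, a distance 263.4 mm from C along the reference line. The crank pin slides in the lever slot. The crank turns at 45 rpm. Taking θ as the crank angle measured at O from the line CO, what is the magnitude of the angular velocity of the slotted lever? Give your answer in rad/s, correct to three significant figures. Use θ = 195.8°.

ω = 4.712 rad/s (from 45 rpm).
Crank pin A relative to C: A = (d + r cosθ, r sinθ); lever angle φ = atan2(r sinθ, d + r cosθ).
Differentiating tanφ: φ̇ = rω(d cosθ + r)/(d² + r² + 2dr cosθ).
d² + r² + 2dr cosθ = |CA|² = 0.0182649 m²;  d cosθ + r = -0.11455 m.
|ω_lever| = |0.1389·4.712·-0.11455| / 0.0182649 = 4.105 rad/s.

4.11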